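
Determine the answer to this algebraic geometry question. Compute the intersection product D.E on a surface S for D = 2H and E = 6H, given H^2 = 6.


Using bilinearity of the intersection pairing on a surface S:
(aH).(bH) = ab * (H.H)
We have H^2 = 6.
D.E = (2H).(6H) = 2*6*6
= 12*6
= 72

72


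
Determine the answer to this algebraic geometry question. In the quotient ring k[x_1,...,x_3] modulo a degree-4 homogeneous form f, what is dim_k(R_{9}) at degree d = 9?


For R = k[x_1,...,x_n]/(f) with f homogeneous of degree e:
The Hilbert series is (1 - t^e)/(1 - t)^n.
So h(d) = C(d+n-1, n-1) - C(d-e+n-1, n-1) for d >= e.
With n=3, e=4, d=9:
C(9+3-1, 3-1) = C(11, 2) = 55
C(9-4+3-1, 3-1) = C(7, 2) = 21
h(9) = 55 - 21 = 34

34


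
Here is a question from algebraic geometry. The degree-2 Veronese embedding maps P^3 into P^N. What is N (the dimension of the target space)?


The Veronese embedding v_d: P^n -> P^N maps each point to all
degree-d monomials in n+1 homogeneous coordinates.
N = C(n+d, d) - 1
N = C(3+2, 2) - 1
N = C(5, 2) - 1
C(5, 2) = 10
N = 10 - 1 = 9

9


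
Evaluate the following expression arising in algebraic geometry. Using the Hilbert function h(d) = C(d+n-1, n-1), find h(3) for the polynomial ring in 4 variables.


The Hilbert function for the polynomial ring in 4 variables is:
h(d) = C(d+n-1, n-1)
h(3) = C(3+4-1, 4-1) = C(6, 3)
= 6! / (3! * 3!)
= 20

20


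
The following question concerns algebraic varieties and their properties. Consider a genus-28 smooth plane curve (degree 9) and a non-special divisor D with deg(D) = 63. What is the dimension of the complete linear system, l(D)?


First, compute the genus of a smooth plane curve of degree 9:
g = (d-1)(d-2)/2 = (9-1)(9-2)/2 = 28
For a non-special divisor D (i.e., h^1(D) = 0), Riemann-Roch gives:
l(D) = deg(D) - g + 1
Since deg(D) = 63 >= 2g - 1 = 55, D is non-special.
l(D) = 63 - 28 + 1 = 36

36


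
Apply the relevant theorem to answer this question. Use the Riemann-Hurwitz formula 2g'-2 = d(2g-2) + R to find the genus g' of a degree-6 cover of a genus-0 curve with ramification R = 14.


Riemann-Hurwitz formula: 2g' - 2 = d(2g - 2) + R
Given: d = 6, g = 0, R = 14
2g' - 2 = 6*(2*0 - 2) + 14
2g' - 2 = 6*(-2) + 14
2g' - 2 = -12 + 14 = 2
2g' = 4
g' = 2

2


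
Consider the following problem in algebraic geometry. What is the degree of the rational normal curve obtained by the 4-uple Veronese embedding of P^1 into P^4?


The rational normal curve in P^4 is the image of P^1 under the 4-uple Veronese.
A general hyperplane in P^4 pulls back to a degree-4 form on P^1, which has 4 zeros,
so the curve meets a general hyperplane in 4 points. Degree = 4.

4


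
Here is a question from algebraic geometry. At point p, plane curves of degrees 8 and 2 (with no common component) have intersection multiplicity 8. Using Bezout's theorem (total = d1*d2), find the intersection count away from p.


By Bezout's theorem, the total intersection number is d1 * d2.
Total = 8 * 2 = 16
Intersection multiplicity at p = 8
Remaining intersections = 16 - 8 = 8

8


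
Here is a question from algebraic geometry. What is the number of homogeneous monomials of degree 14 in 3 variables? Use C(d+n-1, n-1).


The number of degree-14 monomials in 3 variables is C(d+n-1, n-1).
= C(14+3-1, 3-1) = C(16, 2)
= 120

120


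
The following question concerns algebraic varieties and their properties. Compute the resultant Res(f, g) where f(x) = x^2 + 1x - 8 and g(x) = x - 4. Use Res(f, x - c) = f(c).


For Res(f, x - c), we evaluate f at x = c.
f(4) = 4^2 + 1*4 - 8
= 16 + 4 - 8
= 20 - 8 = 12
Res(f, g) = 12

12


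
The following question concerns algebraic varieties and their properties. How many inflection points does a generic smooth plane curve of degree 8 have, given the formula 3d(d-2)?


For a general smooth plane curve C of degree d, the inflection points are
the intersection of C with its Hessian curve, which has degree 3(d-2).
By Bezout, the total intersection number is d * 3(d-2) = 8 * 18 = 144.
For a general curve every flex is ordinary, so each contributes
multiplicity 1 to C·Hess(C), and the number of distinct inflection
points is 3d(d-2).
Inflection points = 3*8*(8-2) = 3*8*6 = 144

144


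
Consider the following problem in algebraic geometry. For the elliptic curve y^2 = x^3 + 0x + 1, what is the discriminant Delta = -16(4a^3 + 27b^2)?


Compute each component:
4a^3 = 4*0^3 = 4*0 = 0
27b^2 = 27*1^2 = 27*1 = 27
4a^3 + 27b^2 = 0 + 27 = 27
Delta = -16*27 = -432

-432


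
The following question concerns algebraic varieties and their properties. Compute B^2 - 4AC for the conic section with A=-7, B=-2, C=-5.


The discriminant of a conic Ax^2 + Bxy + Cy^2 + ... = 0 is B^2 - 4AC.
B^2 = (-2)^2 = 4
4AC = 4*(-7)*(-5) = 140
Discriminant = 4 - 140 = -136

-136


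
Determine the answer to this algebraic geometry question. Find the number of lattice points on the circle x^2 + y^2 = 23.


Systematically check integer values of x where x^2 <= 23.
For each valid x, check if 23 - x^2 is a perfect square.
Total integer solutions found: 0

0


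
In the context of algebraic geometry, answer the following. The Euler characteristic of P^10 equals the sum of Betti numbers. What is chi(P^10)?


The complex projective space P^10 has one cell in each even real dimension 0, 2, ..., 20.
The cohomology groups are H^{2k}(P^10) = Z for k = 0,...,10, and 0 otherwise.
Euler characteristic = sum of Betti numbers = 1 per even-dimensional cohomology group.
chi(P^10) = 10 + 1 = 11

11


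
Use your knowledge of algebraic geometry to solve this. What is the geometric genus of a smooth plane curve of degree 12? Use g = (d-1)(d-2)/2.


Using the genus formula for smooth plane curves:
g = (d-1)(d-2)/2
g = (12-1)(12-2)/2
g = 11*10/2
g = 110/2 = 55

55


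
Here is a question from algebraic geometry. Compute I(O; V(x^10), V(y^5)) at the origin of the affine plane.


The intersection multiplicity of V(x^a) and V(y^b) at the origin is:
I(O; V(x^10), V(y^5)) = dim_k(k[x,y]/(x^10, y^5))
A basis for k[x,y]/(x^10, y^5) is the set of monomials x^i * y^j
where 0 <= i < 10 and 0 <= j < 5.
The number of such monomials is 10 * 5 = 50

50


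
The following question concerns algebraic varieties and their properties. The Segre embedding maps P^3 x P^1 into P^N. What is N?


The Segre embedding maps P^m x P^n into P^N via
all products of coordinates from each factor.
N = (m+1)(n+1) - 1
N = (3+1)(1+1) - 1
N = 4*2 - 1
N = 8 - 1 = 7

7


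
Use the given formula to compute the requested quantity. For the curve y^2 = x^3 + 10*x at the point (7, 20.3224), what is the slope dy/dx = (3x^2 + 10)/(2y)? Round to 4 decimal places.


Using implicit differentiation of y^2 = x^3 + 10*x:
2y * dy/dx = 3x^2 + 10
dy/dx = (3x^2 + 10)/(2y)
Numerator: 3*7^2 + 10 = 157
Denominator: 2*20.3224 = 40.6448
dy/dx = 157/40.6448 = 3.8627

3.8627


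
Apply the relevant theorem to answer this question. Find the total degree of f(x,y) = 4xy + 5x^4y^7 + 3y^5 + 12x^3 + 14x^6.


Examine each term for its total degree (sum of exponents).
  Term '4xy' has total degree 1+1 = 2.
  Term '5x^4y^7' has total degree 4+7 = 11.
  Term '3y^5' has total degree 0+5 = 5.
  Term '12x^3' has total degree 3+0 = 3.
  Term '14x^6' has total degree 6+0 = 6.
The maximum total degree among all terms is 11.

11


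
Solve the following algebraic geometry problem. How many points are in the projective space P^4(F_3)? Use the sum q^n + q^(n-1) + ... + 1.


P^4(F_3) has (q^(n+1) - 1)/(q - 1) points.
= 3^4 + 3^3 + 3^2 + 3^1 + 3^0
= 81 + 27 + 9 + 3 + 1
= 121

121


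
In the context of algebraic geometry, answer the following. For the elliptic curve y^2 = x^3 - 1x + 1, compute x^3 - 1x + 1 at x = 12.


Compute x^3 - 1x + 1 at x = 12:
x^3 = 12^3 = 1728
(-1)*x = (-1)*12 = -12
Sum: 1728 - 12 + 1 = 1717

1717


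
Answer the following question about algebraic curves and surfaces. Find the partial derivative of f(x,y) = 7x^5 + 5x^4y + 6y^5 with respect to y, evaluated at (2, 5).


df/dy = 5*x^4 + 5*6*y^4
At (2,5): 5*2^4 + 5*6*5^4
= 80 + 18750
= 18830

18830


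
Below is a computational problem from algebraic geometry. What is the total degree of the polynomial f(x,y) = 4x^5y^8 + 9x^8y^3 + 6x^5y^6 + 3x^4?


Examine each term for its total degree (sum of exponents).
  Term '4x^5y^8' has total degree 5+8 = 13.
  Term '9x^8y^3' has total degree 8+3 = 11.
  Term '6x^5y^6' has total degree 5+6 = 11.
  Term '3x^4' has total degree 4+0 = 4.
The maximum total degree among all terms is 13.

13


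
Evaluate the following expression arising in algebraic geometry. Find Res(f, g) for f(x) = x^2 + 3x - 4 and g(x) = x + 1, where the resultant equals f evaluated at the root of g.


For Res(f, x - c), we evaluate f at x = c.
f(-1) = (-1)^2 + 3*(-1) - 4
= 1 - 3 - 4
= -2 - 4 = -6
Res(f, g) = -6

-6


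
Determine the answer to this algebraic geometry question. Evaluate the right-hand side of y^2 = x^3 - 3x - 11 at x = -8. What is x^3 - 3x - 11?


Compute x^3 - 3x - 11 at x = -8:
x^3 = (-8)^3 = -512
(-3)*x = (-3)*(-8) = 24
Sum: -512 + 24 - 11 = -499

-499


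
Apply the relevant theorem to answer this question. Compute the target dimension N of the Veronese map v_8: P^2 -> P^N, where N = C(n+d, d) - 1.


The Veronese embedding v_d: P^n -> P^N maps each point to all
degree-d monomials in n+1 homogeneous coordinates.
N = C(n+d, d) - 1
N = C(2+8, 8) - 1
N = C(10, 8) - 1
C(10, 8) = 45
N = 45 - 1 = 44

44


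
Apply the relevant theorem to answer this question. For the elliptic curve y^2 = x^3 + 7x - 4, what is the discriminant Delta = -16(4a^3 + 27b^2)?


Compute each component:
4a^3 = 4*7^3 = 4*343 = 1372
27b^2 = 27*(-4)^2 = 27*16 = 432
4a^3 + 27b^2 = 1372 + 432 = 1804
Delta = -16*1804 = -28864

-28864


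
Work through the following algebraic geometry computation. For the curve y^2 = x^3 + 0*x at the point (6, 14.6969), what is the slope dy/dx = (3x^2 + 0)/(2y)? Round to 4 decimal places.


Using implicit differentiation of y^2 = x^3 + 0*x:
2y * dy/dx = 3x^2 + 0
dy/dx = (3x^2 + 0)/(2y)
Numerator: 3*6^2 + 0 = 108
Denominator: 2*14.6969 = 29.3938
dy/dx = 108/29.3938 = 3.6742

3.6742


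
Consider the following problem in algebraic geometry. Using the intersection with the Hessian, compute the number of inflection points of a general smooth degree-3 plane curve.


For a general smooth plane curve C of degree d, the inflection points are
the intersection of C with its Hessian curve, which has degree 3(d-2).
By Bezout, the total intersection number is d * 3(d-2) = 3 * 3 = 9.
For a general curve every flex is ordinary, so each contributes
multiplicity 1 to C·Hess(C), and the number of distinct inflection
points is 3d(d-2).
Inflection points = 3*3*(3-2) = 3*3*1 = 9

9


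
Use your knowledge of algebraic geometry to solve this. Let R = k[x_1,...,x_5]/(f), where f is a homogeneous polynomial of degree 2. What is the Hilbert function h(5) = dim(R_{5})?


For R = k[x_1,...,x_n]/(f) with f homogeneous of degree e:
The Hilbert series is (1 - t^e)/(1 - t)^n.
So h(d) = C(d+n-1, n-1) - C(d-e+n-1, n-1) for d >= e.
With n=5, e=2, d=5:
C(5+5-1, 5-1) = C(9, 4) = 126
C(5-2+5-1, 5-1) = C(7, 4) = 35
h(5) = 126 - 35 = 91

91


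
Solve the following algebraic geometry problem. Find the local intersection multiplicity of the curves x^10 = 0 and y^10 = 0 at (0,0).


The intersection multiplicity of V(x^a) and V(y^b) at the origin is:
I(O; V(x^10), V(y^10)) = dim_k(k[x,y]/(x^10, y^10))
A basis for k[x,y]/(x^10, y^10) is the set of monomials x^i * y^j
where 0 <= i < 10 and 0 <= j < 10.
The number of such monomials is 10 * 10 = 100

100


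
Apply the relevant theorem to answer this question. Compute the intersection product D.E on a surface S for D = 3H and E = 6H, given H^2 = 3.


Using bilinearity of the intersection pairing on a surface S:
(aH).(bH) = ab * (H.H)
We have H^2 = 3.
D.E = (3H).(6H) = 3*6*3
= 18*3
= 54

54


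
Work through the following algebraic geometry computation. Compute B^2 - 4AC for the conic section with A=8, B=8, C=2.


The discriminant of a conic Ax^2 + Bxy + Cy^2 + ... = 0 is B^2 - 4AC.
B^2 = 8^2 = 64
4AC = 4*8*2 = 64
Discriminant = 64 - 64 = 0

0


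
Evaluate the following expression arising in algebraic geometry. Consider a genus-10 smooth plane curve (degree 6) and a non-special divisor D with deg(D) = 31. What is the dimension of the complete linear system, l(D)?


First, compute the genus of a smooth plane curve of degree 6:
g = (d-1)(d-2)/2 = (6-1)(6-2)/2 = 10
For a non-special divisor D (i.e., h^1(D) = 0), Riemann-Roch gives:
l(D) = deg(D) - g + 1
Since deg(D) = 31 >= 2g - 1 = 19, D is non-special.
l(D) = 31 - 10 + 1 = 22

22


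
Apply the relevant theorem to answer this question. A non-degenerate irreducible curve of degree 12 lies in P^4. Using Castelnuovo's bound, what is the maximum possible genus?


Castelnuovo's bound: write d - 1 = m(r-1) + epsilon with 0 <= epsilon < r-1.
d - 1 = 12 - 1 = 11
r - 1 = 4 - 1 = 3
11 = 3*3 + 2, so m = 3, epsilon = 2
pi(d, r) = m(m-1)(r-1)/2 + m*epsilon
= 3*2*3/2 + 3*2
= 18/2 + 6
= 9 + 6 = 15

15


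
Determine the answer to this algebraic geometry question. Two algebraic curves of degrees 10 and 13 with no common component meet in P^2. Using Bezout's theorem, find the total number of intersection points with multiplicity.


Bezout's theorem states the intersection count equals the product of degrees.
Intersection count = 10 * 13 = 130

130


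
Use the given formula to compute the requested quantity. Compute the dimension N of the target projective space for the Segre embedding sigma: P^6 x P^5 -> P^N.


The Segre embedding maps P^m x P^n into P^N via
all products of coordinates from each factor.
N = (m+1)(n+1) - 1
N = (6+1)(5+1) - 1
N = 7*6 - 1
N = 42 - 1 = 41

41


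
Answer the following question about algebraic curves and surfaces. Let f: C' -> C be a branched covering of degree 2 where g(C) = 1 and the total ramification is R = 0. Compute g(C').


Riemann-Hurwitz formula: 2g' - 2 = d(2g - 2) + R
Given: d = 2, g = 1, R = 0
2g' - 2 = 2*(2*1 - 2) + 0
2g' - 2 = 2*0 + 0
2g' - 2 = 0 + 0 = 0
2g' = 2
g' = 1

1


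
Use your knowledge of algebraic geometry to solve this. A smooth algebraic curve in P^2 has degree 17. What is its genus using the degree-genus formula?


Using the genus formula for smooth plane curves:
g = (d-1)(d-2)/2
g = (17-1)(17-2)/2
g = 16*15/2
g = 240/2 = 120

120


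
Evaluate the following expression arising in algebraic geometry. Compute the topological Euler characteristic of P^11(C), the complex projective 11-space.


The complex projective space P^11 has one cell in each even real dimension 0, 2, ..., 22.
The cohomology groups are H^{2k}(P^11) = Z for k = 0,...,11, and 0 otherwise.
Euler characteristic = sum of Betti numbers = 1 per even-dimensional cohomology group.
chi(P^11) = 11 + 1 = 12

12


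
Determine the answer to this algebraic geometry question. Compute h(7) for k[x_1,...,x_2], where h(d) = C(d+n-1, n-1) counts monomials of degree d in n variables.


The Hilbert function for the polynomial ring in 2 variables is:
h(d) = C(d+n-1, n-1)
h(7) = C(7+2-1, 2-1) = C(8, 1)
= 8! / (1! * 7!)
= 8

8


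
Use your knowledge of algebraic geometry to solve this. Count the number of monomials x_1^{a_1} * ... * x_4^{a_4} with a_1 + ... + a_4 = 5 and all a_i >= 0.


The number of degree-5 monomials in 4 variables is C(d+n-1, n-1).
= C(5+4-1, 4-1) = C(8, 3)
= 56

56


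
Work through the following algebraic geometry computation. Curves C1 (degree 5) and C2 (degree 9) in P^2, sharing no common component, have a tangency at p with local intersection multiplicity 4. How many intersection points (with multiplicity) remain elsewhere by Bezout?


By Bezout's theorem, the total intersection number is d1 * d2.
Total = 5 * 9 = 45
Intersection multiplicity at p = 4
Remaining intersections = 45 - 4 = 41

41


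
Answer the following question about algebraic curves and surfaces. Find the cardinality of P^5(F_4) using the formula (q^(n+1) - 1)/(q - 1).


P^5(F_4) has (q^(n+1) - 1)/(q - 1) points.
= 4^5 + 4^4 + 4^3 + 4^2 + 4^1 + 4^0
= 1024 + 256 + 64 + 16 + 4 + 1
= 1365

1365


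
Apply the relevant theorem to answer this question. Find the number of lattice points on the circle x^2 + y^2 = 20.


Systematically check integer values of x where x^2 <= 20.
For each valid x, check if 20 - x^2 is a perfect square.
x=2: 20 - 4 = 16, sqrt = 4 (valid)
x=4: 20 - 16 = 4, sqrt = 2 (valid)
Total integer solutions found: 8

8


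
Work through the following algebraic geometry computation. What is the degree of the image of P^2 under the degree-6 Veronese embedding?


The Veronese variety v_6(P^2) has degree d^r.
d^r = 6^2 = 36

36


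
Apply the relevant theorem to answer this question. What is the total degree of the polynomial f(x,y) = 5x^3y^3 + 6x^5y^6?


Examine each term for its total degree (sum of exponents).
  Term '5x^3y^3' has total degree 3+3 = 6.
  Term '6x^5y^6' has total degree 5+6 = 11.
The maximum total degree among all terms is 11.

11


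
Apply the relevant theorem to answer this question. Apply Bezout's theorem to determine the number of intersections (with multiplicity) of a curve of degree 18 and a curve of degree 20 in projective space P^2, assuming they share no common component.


Bezout's theorem states the intersection count equals the product of degrees.
Intersection count = 18 * 20 = 360

360


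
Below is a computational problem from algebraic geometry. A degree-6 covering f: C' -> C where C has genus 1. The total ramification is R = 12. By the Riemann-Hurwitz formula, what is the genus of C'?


Riemann-Hurwitz formula: 2g' - 2 = d(2g - 2) + R
Given: d = 6, g = 1, R = 12
2g' - 2 = 6*(2*1 - 2) + 12
2g' - 2 = 6*0 + 12
2g' - 2 = 0 + 12 = 12
2g' = 14
g' = 7

7


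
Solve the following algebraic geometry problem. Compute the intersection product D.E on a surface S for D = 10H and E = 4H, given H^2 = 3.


Using bilinearity of the intersection pairing on a surface S:
(aH).(bH) = ab * (H.H)
We have H^2 = 3.
D.E = (10H).(4H) = 10*4*3
= 40*3
= 120

120


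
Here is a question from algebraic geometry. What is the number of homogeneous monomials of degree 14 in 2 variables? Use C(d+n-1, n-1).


The number of degree-14 monomials in 2 variables is C(d+n-1, n-1).
= C(14+2-1, 2-1) = C(15, 1)
= 15

15


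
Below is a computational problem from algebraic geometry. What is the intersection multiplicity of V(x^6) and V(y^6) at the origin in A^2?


The intersection multiplicity of V(x^a) and V(y^b) at the origin is:
I(O; V(x^6), V(y^6)) = dim_k(k[x,y]/(x^6, y^6))
A basis for k[x,y]/(x^6, y^6) is the set of monomials x^i * y^j
where 0 <= i < 6 and 0 <= j < 6.
The number of such monomials is 6 * 6 = 36

36


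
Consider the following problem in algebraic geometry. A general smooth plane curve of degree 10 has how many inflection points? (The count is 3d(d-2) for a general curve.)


For a general smooth plane curve C of degree d, the inflection points are
the intersection of C with its Hessian curve, which has degree 3(d-2).
By Bezout, the total intersection number is d * 3(d-2) = 10 * 24 = 240.
For a general curve every flex is ordinary, so each contributes
multiplicity 1 to C·Hess(C), and the number of distinct inflection
points is 3d(d-2).
Inflection points = 3*10*(10-2) = 3*10*8 = 240

240


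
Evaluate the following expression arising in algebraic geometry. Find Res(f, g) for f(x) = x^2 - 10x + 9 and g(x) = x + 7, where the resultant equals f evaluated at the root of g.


For Res(f, x - c), we evaluate f at x = c.
f(-7) = (-7)^2 - 10*(-7) + 9
= 49 + 70 + 9
= 119 + 9 = 128
Res(f, g) = 128

128


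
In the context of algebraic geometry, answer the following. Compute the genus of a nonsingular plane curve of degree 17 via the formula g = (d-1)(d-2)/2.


Using the genus formula for smooth plane curves:
g = (d-1)(d-2)/2
g = (17-1)(17-2)/2
g = 16*15/2
g = 240/2 = 120

120


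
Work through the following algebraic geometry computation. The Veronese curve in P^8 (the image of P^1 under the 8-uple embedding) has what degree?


The rational normal curve in P^8 is the image of P^1 under the 8-uple Veronese.
A general hyperplane in P^8 pulls back to a degree-8 form on P^1, which has 8 zeros,
so the curve meets a general hyperplane in 8 points. Degree = 8.

8


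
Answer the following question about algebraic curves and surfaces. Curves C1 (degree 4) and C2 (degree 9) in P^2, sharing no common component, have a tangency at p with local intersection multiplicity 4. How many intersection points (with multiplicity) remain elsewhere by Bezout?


By Bezout's theorem, the total intersection number is d1 * d2.
Total = 4 * 9 = 36
Intersection multiplicity at p = 4
Remaining intersections = 36 - 4 = 32

32


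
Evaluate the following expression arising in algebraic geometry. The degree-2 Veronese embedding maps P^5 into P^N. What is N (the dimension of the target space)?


The Veronese embedding v_d: P^n -> P^N maps each point to all
degree-d monomials in n+1 homogeneous coordinates.
N = C(n+d, d) - 1
N = C(5+2, 2) - 1
N = C(7, 2) - 1
C(7, 2) = 21
N = 21 - 1 = 20

20


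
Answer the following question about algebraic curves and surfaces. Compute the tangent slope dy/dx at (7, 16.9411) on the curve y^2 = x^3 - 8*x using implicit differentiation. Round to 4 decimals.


Using implicit differentiation of y^2 = x^3 - 8*x:
2y * dy/dx = 3x^2 - 8
dy/dx = (3x^2 - 8)/(2y)
Numerator: 3*7^2 - 8 = 139
Denominator: 2*16.9411 = 33.8822
dy/dx = 139/33.8822 = 4.1024

4.1024


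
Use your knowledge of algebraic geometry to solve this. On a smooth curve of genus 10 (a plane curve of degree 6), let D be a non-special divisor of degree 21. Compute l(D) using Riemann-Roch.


First, compute the genus of a smooth plane curve of degree 6:
g = (d-1)(d-2)/2 = (6-1)(6-2)/2 = 10
For a non-special divisor D (i.e., h^1(D) = 0), Riemann-Roch gives:
l(D) = deg(D) - g + 1
Since deg(D) = 21 >= 2g - 1 = 19, D is non-special.
l(D) = 21 - 10 + 1 = 12

12


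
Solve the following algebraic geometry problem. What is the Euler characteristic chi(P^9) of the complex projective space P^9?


The complex projective space P^9 has one cell in each even real dimension 0, 2, ..., 18.
The cohomology groups are H^{2k}(P^9) = Z for k = 0,...,9, and 0 otherwise.
Euler characteristic = sum of Betti numbers = 1 per even-dimensional cohomology group.
chi(P^9) = 9 + 1 = 10

10


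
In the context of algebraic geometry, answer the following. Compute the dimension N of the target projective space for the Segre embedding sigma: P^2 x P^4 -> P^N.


The Segre embedding maps P^m x P^n into P^N via
all products of coordinates from each factor.
N = (m+1)(n+1) - 1
N = (2+1)(4+1) - 1
N = 3*5 - 1
N = 15 - 1 = 14

14


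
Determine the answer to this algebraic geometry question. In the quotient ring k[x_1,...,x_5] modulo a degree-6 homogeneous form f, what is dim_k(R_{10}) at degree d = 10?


For R = k[x_1,...,x_n]/(f) with f homogeneous of degree e:
The Hilbert series is (1 - t^e)/(1 - t)^n.
So h(d) = C(d+n-1, n-1) - C(d-e+n-1, n-1) for d >= e.
With n=5, e=6, d=10:
C(10+5-1, 5-1) = C(14, 4) = 1001
C(10-6+5-1, 5-1) = C(8, 4) = 70
h(10) = 1001 - 70 = 931

931


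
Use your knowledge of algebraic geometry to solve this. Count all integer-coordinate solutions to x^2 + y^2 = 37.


Systematically check integer values of x where x^2 <= 37.
For each valid x, check if 37 - x^2 is a perfect square.
x=1: 37 - 1 = 36, sqrt = 6 (valid)
x=6: 37 - 36 = 1, sqrt = 1 (valid)
Total integer solutions found: 8

8


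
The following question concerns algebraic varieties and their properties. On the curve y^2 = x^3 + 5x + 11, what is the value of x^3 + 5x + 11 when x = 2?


Compute x^3 + 5x + 11 at x = 2:
x^3 = 2^3 = 8
5*x = 5*2 = 10
Sum: 8 + 10 + 11 = 29

29


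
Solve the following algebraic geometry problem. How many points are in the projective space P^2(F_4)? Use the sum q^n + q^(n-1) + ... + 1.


P^2(F_4) has (q^(n+1) - 1)/(q - 1) points.
= 4^2 + 4^1 + 4^0
= 16 + 4 + 1
= 21

21


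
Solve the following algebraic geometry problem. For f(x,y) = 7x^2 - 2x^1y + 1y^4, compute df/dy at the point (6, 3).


df/dy = (-2)*x^1 + 4*1*y^3
At (6,3): (-2)*6^1 + 4*1*3^3
= -12 + 108
= 96

96


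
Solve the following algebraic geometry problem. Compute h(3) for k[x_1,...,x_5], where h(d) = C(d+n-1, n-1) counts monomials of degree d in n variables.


The Hilbert function for the polynomial ring in 5 variables is:
h(d) = C(d+n-1, n-1)
h(3) = C(3+5-1, 5-1) = C(7, 4)
= 7! / (4! * 3!)
= 35

35


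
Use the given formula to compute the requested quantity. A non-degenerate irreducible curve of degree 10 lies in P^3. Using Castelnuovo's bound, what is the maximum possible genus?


Castelnuovo's bound: write d - 1 = m(r-1) + epsilon with 0 <= epsilon < r-1.
d - 1 = 10 - 1 = 9
r - 1 = 3 - 1 = 2
9 = 4*2 + 1, so m = 4, epsilon = 1
pi(d, r) = m(m-1)(r-1)/2 + m*epsilon
= 4*3*2/2 + 4*1
= 24/2 + 4
= 12 + 4 = 16

16


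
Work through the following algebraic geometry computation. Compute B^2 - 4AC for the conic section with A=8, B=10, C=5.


The discriminant of a conic Ax^2 + Bxy + Cy^2 + ... = 0 is B^2 - 4AC.
B^2 = 10^2 = 100
4AC = 4*8*5 = 160
Discriminant = 100 - 160 = -60

-60


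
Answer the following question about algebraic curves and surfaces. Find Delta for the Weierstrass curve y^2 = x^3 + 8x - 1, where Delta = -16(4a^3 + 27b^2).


Compute each component:
4a^3 = 4*8^3 = 4*512 = 2048
27b^2 = 27*(-1)^2 = 27*1 = 27
4a^3 + 27b^2 = 2048 + 27 = 2075
Delta = -16*2075 = -33200

-33200


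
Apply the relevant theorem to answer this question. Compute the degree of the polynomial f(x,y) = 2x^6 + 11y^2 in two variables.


Examine each term for its total degree (sum of exponents).
  Term '2x^6' has total degree 6+0 = 6.
  Term '11y^2' has total degree 0+2 = 2.
The maximum total degree among all terms is 6.

6


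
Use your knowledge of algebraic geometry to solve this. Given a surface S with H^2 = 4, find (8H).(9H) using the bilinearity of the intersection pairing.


Using bilinearity of the intersection pairing on a surface S:
(aH).(bH) = ab * (H.H)
We have H^2 = 4.
D.E = (8H).(9H) = 8*9*4
= 72*4
= 288

288


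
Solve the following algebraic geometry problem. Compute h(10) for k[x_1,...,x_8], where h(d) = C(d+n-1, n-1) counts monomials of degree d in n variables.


The Hilbert function for the polynomial ring in 8 variables is:
h(d) = C(d+n-1, n-1)
h(10) = C(10+8-1, 8-1) = C(17, 7)
= 17! / (7! * 10!)
= 19448

19448


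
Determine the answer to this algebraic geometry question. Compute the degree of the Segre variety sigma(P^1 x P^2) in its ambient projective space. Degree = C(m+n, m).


The degree of the Segre variety P^1 x P^2 is C(m+n, m).
= C(3, 1)
= 3

3


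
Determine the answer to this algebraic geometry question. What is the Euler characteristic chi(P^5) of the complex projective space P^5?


The complex projective space P^5 has one cell in each even real dimension 0, 2, ..., 10.
The cohomology groups are H^{2k}(P^5) = Z for k = 0,...,5, and 0 otherwise.
Euler characteristic = sum of Betti numbers = 1 per even-dimensional cohomology group.
chi(P^5) = 5 + 1 = 6

6


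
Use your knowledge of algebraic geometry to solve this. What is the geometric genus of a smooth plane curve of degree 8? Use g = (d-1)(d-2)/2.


Using the genus formula for smooth plane curves:
g = (d-1)(d-2)/2
g = (8-1)(8-2)/2
g = 7*6/2
g = 42/2 = 21

21


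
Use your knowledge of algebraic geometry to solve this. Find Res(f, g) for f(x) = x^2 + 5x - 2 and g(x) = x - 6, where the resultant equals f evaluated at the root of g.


For Res(f, x - c), we evaluate f at x = c.
f(6) = 6^2 + 5*6 - 2
= 36 + 30 - 2
= 66 - 2 = 64
Res(f, g) = 64

64


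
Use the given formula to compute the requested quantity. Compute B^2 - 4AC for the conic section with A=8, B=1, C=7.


The discriminant of a conic Ax^2 + Bxy + Cy^2 + ... = 0 is B^2 - 4AC.
B^2 = 1^2 = 1
4AC = 4*8*7 = 224
Discriminant = 1 - 224 = -223

-223


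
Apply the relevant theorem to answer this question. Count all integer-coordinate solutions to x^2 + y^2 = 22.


Systematically check integer values of x where x^2 <= 22.
For each valid x, check if 22 - x^2 is a perfect square.
Total integer solutions found: 0

0


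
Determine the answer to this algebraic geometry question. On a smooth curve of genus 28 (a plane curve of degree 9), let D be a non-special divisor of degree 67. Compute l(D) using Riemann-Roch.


First, compute the genus of a smooth plane curve of degree 9:
g = (d-1)(d-2)/2 = (9-1)(9-2)/2 = 28
For a non-special divisor D (i.e., h^1(D) = 0), Riemann-Roch gives:
l(D) = deg(D) - g + 1
Since deg(D) = 67 >= 2g - 1 = 55, D is non-special.
l(D) = 67 - 28 + 1 = 40

40


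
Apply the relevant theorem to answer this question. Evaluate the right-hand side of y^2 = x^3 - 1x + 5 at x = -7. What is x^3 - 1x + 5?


Compute x^3 - 1x + 5 at x = -7:
x^3 = (-7)^3 = -343
(-1)*x = (-1)*(-7) = 7
Sum: -343 + 7 + 5 = -331

-331


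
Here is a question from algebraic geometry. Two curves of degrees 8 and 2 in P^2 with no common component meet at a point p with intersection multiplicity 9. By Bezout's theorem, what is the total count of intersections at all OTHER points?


By Bezout's theorem, the total intersection number is d1 * d2.
Total = 8 * 2 = 16
Intersection multiplicity at p = 9
Remaining intersections = 16 - 9 = 7

7


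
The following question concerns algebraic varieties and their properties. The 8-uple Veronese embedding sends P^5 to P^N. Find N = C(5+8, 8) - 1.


The Veronese embedding v_d: P^n -> P^N maps each point to all
degree-d monomials in n+1 homogeneous coordinates.
N = C(n+d, d) - 1
N = C(5+8, 8) - 1
N = C(13, 8) - 1
C(13, 8) = 1287
N = 1287 - 1 = 1286

1286


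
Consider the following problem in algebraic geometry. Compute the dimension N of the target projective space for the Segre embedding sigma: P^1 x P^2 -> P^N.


The Segre embedding maps P^m x P^n into P^N via
all products of coordinates from each factor.
N = (m+1)(n+1) - 1
N = (1+1)(2+1) - 1
N = 2*3 - 1
N = 6 - 1 = 5

5


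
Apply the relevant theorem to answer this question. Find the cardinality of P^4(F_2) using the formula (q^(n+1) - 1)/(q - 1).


P^4(F_2) has (q^(n+1) - 1)/(q - 1) points.
= 2^4 + 2^3 + 2^2 + 2^1 + 2^0
= 16 + 8 + 4 + 2 + 1
= 31

31


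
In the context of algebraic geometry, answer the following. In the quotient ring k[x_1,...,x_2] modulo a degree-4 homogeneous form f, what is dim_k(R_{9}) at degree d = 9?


For R = k[x_1,...,x_n]/(f) with f homogeneous of degree e:
The Hilbert series is (1 - t^e)/(1 - t)^n.
So h(d) = C(d+n-1, n-1) - C(d-e+n-1, n-1) for d >= e.
With n=2, e=4, d=9:
C(9+2-1, 2-1) = C(10, 1) = 10
C(9-4+2-1, 2-1) = C(6, 1) = 6
h(9) = 10 - 6 = 4

4


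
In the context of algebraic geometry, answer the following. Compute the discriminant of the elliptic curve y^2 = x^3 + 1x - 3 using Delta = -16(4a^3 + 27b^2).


Compute each component:
4a^3 = 4*1^3 = 4*1 = 4
27b^2 = 27*(-3)^2 = 27*9 = 243
4a^3 + 27b^2 = 4 + 243 = 247
Delta = -16*247 = -3952

-3952


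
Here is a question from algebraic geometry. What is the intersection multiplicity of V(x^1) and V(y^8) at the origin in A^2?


The intersection multiplicity of V(x^a) and V(y^b) at the origin is:
I(O; V(x^1), V(y^8)) = dim_k(k[x,y]/(x^1, y^8))
A basis for k[x,y]/(x^1, y^8) is the set of monomials x^i * y^j
where 0 <= i < 1 and 0 <= j < 8.
The number of such monomials is 1 * 8 = 8

8


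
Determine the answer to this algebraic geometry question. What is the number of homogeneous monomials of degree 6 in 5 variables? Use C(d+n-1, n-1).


The number of degree-6 monomials in 5 variables is C(d+n-1, n-1).
= C(6+5-1, 5-1) = C(10, 4)
= 210

210


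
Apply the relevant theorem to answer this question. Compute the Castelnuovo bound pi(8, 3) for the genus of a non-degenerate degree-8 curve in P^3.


Castelnuovo's bound: write d - 1 = m(r-1) + epsilon with 0 <= epsilon < r-1.
d - 1 = 8 - 1 = 7
r - 1 = 3 - 1 = 2
7 = 3*2 + 1, so m = 3, epsilon = 1
pi(d, r) = m(m-1)(r-1)/2 + m*epsilon
= 3*2*2/2 + 3*1
= 12/2 + 3
= 6 + 3 = 9

9


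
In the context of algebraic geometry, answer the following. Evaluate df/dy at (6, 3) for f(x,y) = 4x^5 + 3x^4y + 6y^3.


df/dy = 3*x^4 + 3*6*y^2
At (6,3): 3*6^4 + 3*6*3^2
= 3888 + 162
= 4050

4050


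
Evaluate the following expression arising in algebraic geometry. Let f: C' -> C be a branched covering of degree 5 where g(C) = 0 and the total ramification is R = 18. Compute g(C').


Riemann-Hurwitz formula: 2g' - 2 = d(2g - 2) + R
Given: d = 5, g = 0, R = 18
2g' - 2 = 5*(2*0 - 2) + 18
2g' - 2 = 5*(-2) + 18
2g' - 2 = -10 + 18 = 8
2g' = 10
g' = 5

5


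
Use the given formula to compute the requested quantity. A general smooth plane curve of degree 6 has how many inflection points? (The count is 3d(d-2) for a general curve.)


For a general smooth plane curve C of degree d, the inflection points are
the intersection of C with its Hessian curve, which has degree 3(d-2).
By Bezout, the total intersection number is d * 3(d-2) = 6 * 12 = 72.
For a general curve every flex is ordinary, so each contributes
multiplicity 1 to C·Hess(C), and the number of distinct inflection
points is 3d(d-2).
Inflection points = 3*6*(6-2) = 3*6*4 = 72

72


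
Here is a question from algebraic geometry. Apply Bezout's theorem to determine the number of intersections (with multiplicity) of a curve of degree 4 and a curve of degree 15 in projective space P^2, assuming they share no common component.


Bezout's theorem states the intersection count equals the product of degrees.
Intersection count = 4 * 15 = 60

60


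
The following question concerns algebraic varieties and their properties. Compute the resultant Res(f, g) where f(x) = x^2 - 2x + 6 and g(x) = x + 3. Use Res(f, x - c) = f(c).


For Res(f, x - c), we evaluate f at x = c.
f(-3) = (-3)^2 - 2*(-3) + 6
= 9 + 6 + 6
= 15 + 6 = 21
Res(f, g) = 21

21


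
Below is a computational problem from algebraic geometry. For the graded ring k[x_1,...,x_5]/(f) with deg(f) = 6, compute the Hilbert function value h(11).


For R = k[x_1,...,x_n]/(f) with f homogeneous of degree e:
The Hilbert series is (1 - t^e)/(1 - t)^n.
So h(d) = C(d+n-1, n-1) - C(d-e+n-1, n-1) for d >= e.
With n=5, e=6, d=11:
C(11+5-1, 5-1) = C(15, 4) = 1365
C(11-6+5-1, 5-1) = C(9, 4) = 126
h(11) = 1365 - 126 = 1239

1239


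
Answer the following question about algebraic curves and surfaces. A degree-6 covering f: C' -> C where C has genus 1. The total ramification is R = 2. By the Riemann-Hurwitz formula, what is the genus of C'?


Riemann-Hurwitz formula: 2g' - 2 = d(2g - 2) + R
Given: d = 6, g = 1, R = 2
2g' - 2 = 6*(2*1 - 2) + 2
2g' - 2 = 6*0 + 2
2g' - 2 = 0 + 2 = 2
2g' = 4
g' = 2

2


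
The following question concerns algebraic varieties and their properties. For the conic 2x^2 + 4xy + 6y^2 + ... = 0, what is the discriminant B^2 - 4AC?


The discriminant of a conic Ax^2 + Bxy + Cy^2 + ... = 0 is B^2 - 4AC.
B^2 = 4^2 = 16
4AC = 4*2*6 = 48
Discriminant = 16 - 48 = -32

-32


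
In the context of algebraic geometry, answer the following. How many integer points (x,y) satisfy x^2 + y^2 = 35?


Systematically check integer values of x where x^2 <= 35.
For each valid x, check if 35 - x^2 is a perfect square.
Total integer solutions found: 0

0


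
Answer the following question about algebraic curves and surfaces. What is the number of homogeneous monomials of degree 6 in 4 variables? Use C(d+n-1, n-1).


The number of degree-6 monomials in 4 variables is C(d+n-1, n-1).
= C(6+4-1, 4-1) = C(9, 3)
= 84

84


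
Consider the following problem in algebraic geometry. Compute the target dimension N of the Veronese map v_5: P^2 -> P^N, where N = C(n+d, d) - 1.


The Veronese embedding v_d: P^n -> P^N maps each point to all
degree-d monomials in n+1 homogeneous coordinates.
N = C(n+d, d) - 1
N = C(2+5, 5) - 1
N = C(7, 5) - 1
C(7, 5) = 21
N = 21 - 1 = 20

20


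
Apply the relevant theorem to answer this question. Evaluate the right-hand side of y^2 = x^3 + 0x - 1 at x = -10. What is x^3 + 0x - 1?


Compute x^3 + 0x - 1 at x = -10:
x^3 = (-10)^3 = -1000
0*x = 0*(-10) = 0
Sum: -1000 + 0 - 1 = -1001

-1001


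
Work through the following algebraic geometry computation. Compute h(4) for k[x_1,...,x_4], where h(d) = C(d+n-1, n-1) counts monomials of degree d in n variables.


The Hilbert function for the polynomial ring in 4 variables is:
h(d) = C(d+n-1, n-1)
h(4) = C(4+4-1, 4-1) = C(7, 3)
= 7! / (3! * 4!)
= 35

35


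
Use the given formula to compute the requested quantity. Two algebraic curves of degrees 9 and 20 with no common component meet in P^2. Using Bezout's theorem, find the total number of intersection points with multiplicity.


Bezout's theorem states the intersection count equals the product of degrees.
Intersection count = 9 * 20 = 180

180


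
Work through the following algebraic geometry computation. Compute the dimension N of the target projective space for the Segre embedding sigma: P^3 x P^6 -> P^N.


The Segre embedding maps P^m x P^n into P^N via
all products of coordinates from each factor.
N = (m+1)(n+1) - 1
N = (3+1)(6+1) - 1
N = 4*7 - 1
N = 28 - 1 = 27

27


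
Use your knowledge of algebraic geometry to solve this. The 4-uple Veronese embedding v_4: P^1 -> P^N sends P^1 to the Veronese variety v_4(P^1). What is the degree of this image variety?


The Veronese variety v_4(P^1) has degree d^r.
d^r = 4^1 = 4

4


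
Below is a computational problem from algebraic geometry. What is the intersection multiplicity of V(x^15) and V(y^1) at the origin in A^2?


The intersection multiplicity of V(x^a) and V(y^b) at the origin is:
I(O; V(x^15), V(y^1)) = dim_k(k[x,y]/(x^15, y^1))
A basis for k[x,y]/(x^15, y^1) is the set of monomials x^i * y^j
where 0 <= i < 15 and 0 <= j < 1.
The number of such monomials is 15 * 1 = 15

15


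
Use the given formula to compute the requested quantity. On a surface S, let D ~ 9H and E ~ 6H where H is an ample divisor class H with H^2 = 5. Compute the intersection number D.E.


Using bilinearity of the intersection pairing on a surface S:
(aH).(bH) = ab * (H.H)
We have H^2 = 5.
D.E = (9H).(6H) = 9*6*5
= 54*5
= 270

270


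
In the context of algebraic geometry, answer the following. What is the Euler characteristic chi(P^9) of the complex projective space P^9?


The complex projective space P^9 has one cell in each even real dimension 0, 2, ..., 18.
The cohomology groups are H^{2k}(P^9) = Z for k = 0,...,9, and 0 otherwise.
Euler characteristic = sum of Betti numbers = 1 per even-dimensional cohomology group.
chi(P^9) = 9 + 1 = 10

10


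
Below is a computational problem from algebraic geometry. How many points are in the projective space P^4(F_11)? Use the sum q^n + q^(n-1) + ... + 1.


P^4(F_11) has (q^(n+1) - 1)/(q - 1) points.
= 11^4 + 11^3 + 11^2 + 11^1 + 11^0
= 14641 + 1331 + 121 + 11 + 1
= 16105

16105


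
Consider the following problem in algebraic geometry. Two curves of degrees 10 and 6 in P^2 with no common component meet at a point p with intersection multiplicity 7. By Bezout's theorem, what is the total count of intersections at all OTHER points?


By Bezout's theorem, the total intersection number is d1 * d2.
Total = 10 * 6 = 60
Intersection multiplicity at p = 7
Remaining intersections = 60 - 7 = 53

53


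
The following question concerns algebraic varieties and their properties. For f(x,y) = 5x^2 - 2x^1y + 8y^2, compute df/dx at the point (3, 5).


df/dx = 2*5*x^1 + 1*(-2)*x^0*y
At (3,5): 2*5*3^1 + 1*(-2)*3^0*5
= 30 - 10
= 20

20


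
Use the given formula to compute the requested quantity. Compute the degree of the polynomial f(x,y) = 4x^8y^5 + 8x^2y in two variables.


Examine each term for its total degree (sum of exponents).
  Term '4x^8y^5' has total degree 8+5 = 13.
  Term '8x^2y' has total degree 2+1 = 3.
The maximum total degree among all terms is 13.

13
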